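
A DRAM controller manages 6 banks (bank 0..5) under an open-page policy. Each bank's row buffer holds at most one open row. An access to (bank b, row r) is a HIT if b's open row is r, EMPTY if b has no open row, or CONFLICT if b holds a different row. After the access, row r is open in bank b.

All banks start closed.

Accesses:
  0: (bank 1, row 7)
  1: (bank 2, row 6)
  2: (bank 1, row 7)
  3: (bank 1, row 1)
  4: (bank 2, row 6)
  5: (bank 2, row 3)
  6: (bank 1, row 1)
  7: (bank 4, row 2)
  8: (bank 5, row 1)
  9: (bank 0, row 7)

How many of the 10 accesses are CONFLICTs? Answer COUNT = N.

  [0] b1 r7: no row ⇒ E
  [1] b2 r6: no row ⇒ E
  [2] b1 r7: had r7 ⇒ H
  [3] b1 r1: had r7 ⇒ C
  [4] b2 r6: had r6 ⇒ H
  [5] b2 r3: had r6 ⇒ C
  [6] b1 r1: had r1 ⇒ H
  [7] b4 r2: no row ⇒ E
  [8] b5 r1: no row ⇒ E
  [9] b0 r7: no row ⇒ E

COUNT = 2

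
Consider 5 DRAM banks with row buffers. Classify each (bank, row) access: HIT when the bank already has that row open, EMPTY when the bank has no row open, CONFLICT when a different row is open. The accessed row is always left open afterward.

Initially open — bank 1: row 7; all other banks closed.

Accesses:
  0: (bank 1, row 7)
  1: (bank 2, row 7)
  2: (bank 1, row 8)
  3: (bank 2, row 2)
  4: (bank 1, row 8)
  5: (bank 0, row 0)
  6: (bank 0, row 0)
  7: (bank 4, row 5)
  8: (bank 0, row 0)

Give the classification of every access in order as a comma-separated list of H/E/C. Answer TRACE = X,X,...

TRACE = H,E,C,C,H,E,H,E,H

#0 (1,7) H  (was 7)
#1 (2,7) E
#2 (1,8) C  (was 7)
#3 (2,2) C  (was 7)
#4 (1,8) H  (was 8)
#5 (0,0) E
#6 (0,0) H  (was 0)
#7 (4,5) E
#8 (0,0) H  (was 0)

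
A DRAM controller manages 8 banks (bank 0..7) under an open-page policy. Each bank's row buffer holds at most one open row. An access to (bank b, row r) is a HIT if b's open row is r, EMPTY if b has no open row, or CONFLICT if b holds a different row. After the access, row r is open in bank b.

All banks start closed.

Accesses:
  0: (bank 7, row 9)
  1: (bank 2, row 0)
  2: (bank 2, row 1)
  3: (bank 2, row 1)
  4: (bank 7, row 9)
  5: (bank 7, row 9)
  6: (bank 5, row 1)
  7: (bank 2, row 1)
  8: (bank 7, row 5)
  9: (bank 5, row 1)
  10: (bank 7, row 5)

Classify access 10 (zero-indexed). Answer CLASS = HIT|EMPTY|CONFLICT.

0: bank 7 row 9 — prev None → EMPTY
1: bank 2 row 0 — prev None → EMPTY
2: bank 2 row 1 — prev 0 → CONFLICT
3: bank 2 row 1 — prev 1 → HIT
4: bank 7 row 9 — prev 9 → HIT
5: bank 7 row 9 — prev 9 → HIT
6: bank 5 row 1 — prev None → EMPTY
7: bank 2 row 1 — prev 1 → HIT
8: bank 7 row 5 — prev 9 → CONFLICT
9: bank 5 row 1 — prev 1 → HIT
10: bank 7 row 5 — prev 5 → HIT

CLASS = HIT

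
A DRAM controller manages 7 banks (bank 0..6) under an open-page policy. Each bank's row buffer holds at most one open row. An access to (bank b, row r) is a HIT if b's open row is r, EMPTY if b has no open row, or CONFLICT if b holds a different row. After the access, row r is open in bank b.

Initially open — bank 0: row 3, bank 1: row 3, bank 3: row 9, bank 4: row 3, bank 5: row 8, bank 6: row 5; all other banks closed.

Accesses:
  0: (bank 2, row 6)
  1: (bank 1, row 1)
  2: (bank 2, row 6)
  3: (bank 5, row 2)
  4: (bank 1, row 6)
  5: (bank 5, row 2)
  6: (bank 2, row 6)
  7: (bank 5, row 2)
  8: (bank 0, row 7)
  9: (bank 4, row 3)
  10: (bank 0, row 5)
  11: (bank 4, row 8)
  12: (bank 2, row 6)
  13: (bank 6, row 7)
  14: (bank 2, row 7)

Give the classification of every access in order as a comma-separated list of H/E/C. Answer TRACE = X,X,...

#0 (2,6) E
#1 (1,1) C  (was 3)
#2 (2,6) H  (was 6)
#3 (5,2) C  (was 8)
#4 (1,6) C  (was 1)
#5 (5,2) H  (was 2)
#6 (2,6) H  (was 6)
#7 (5,2) H  (was 2)
#8 (0,7) C  (was 3)
#9 (4,3) H  (was 3)
#10 (0,5) C  (was 7)
#11 (4,8) C  (was 3)
#12 (2,6) H  (was 6)
#13 (6,7) C  (was 5)
#14 (2,7) C  (was 6)

TRACE = E,C,H,C,C,H,H,H,C,H,C,C,H,C,C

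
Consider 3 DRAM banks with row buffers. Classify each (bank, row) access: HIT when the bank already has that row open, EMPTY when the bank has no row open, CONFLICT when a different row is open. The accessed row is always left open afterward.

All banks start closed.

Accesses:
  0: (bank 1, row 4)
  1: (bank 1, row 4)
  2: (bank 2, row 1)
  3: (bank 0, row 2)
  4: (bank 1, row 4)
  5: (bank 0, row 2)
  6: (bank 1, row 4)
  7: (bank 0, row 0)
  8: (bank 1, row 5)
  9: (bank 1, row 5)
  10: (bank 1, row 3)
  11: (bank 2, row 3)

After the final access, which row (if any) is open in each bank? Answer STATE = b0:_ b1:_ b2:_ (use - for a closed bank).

STATE = b0:0 b1:3 b2:3

step 0: bank1 None->4 [EMPTY]
step 1: bank1 4->4 [HIT]
step 2: bank2 None->1 [EMPTY]
step 3: bank0 None->2 [EMPTY]
step 4: bank1 4->4 [HIT]
step 5: bank0 2->2 [HIT]
step 6: bank1 4->4 [HIT]
step 7: bank0 2->0 [CONFLICT]
step 8: bank1 4->5 [CONFLICT]
step 9: bank1 5->5 [HIT]
step 10: bank1 5->3 [CONFLICT]
step 11: bank2 1->3 [CONFLICT]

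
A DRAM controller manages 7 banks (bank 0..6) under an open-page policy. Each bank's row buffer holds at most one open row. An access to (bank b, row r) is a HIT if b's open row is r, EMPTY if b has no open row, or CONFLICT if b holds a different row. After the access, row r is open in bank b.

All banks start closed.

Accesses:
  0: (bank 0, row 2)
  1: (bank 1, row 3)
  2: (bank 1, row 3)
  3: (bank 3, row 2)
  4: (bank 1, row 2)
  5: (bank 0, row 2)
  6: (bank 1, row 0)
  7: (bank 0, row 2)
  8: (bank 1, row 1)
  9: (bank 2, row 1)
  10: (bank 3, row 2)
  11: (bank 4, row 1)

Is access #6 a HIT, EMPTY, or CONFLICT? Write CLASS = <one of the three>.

CLASS = CONFLICT

step 0: bank0 None->2 [EMPTY]
step 1: bank1 None->3 [EMPTY]
step 2: bank1 3->3 [HIT]
step 3: bank3 None->2 [EMPTY]
step 4: bank1 3->2 [CONFLICT]
step 5: bank0 2->2 [HIT]
step 6: bank1 2->0 [CONFLICT]
step 7: bank0 2->2 [HIT]
step 8: bank1 0->1 [CONFLICT]
step 9: bank2 None->1 [EMPTY]
step 10: bank3 2->2 [HIT]
step 11: bank4 None->1 [EMPTY]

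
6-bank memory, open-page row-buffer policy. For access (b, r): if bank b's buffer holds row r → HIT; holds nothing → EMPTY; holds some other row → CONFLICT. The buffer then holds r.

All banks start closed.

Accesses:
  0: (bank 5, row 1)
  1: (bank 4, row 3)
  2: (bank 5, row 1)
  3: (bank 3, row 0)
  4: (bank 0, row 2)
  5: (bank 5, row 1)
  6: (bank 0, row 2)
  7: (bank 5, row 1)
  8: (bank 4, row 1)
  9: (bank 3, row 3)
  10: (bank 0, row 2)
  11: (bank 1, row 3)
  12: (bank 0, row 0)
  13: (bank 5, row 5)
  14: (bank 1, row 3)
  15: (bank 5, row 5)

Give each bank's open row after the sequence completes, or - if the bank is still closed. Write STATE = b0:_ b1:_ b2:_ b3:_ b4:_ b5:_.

STATE = b0:0 b1:3 b2:- b3:3 b4:1 b5:5

#0 (5,1) E
#1 (4,3) E
#2 (5,1) H  (was 1)
#3 (3,0) E
#4 (0,2) E
#5 (5,1) H  (was 1)
#6 (0,2) H  (was 2)
#7 (5,1) H  (was 1)
#8 (4,1) C  (was 3)
#9 (3,3) C  (was 0)
#10 (0,2) H  (was 2)
#11 (1,3) E
#12 (0,0) C  (was 2)
#13 (5,5) C  (was 1)
#14 (1,3) H  (was 3)
#15 (5,5) H  (was 5)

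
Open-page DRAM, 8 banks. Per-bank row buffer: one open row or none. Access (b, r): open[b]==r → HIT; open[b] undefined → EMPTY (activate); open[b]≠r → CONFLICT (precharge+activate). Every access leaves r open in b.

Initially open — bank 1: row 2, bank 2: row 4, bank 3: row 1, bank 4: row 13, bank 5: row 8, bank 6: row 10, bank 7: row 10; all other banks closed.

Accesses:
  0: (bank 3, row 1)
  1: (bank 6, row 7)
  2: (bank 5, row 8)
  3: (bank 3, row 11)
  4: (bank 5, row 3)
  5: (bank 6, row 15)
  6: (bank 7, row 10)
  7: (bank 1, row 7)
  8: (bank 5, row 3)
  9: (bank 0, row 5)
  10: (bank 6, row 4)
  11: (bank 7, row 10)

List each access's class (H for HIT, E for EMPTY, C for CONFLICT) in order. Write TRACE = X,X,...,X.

TRACE = H,C,H,C,C,C,H,C,H,E,C,H

  [0] b3 r1: had r1 ⇒ H
  [1] b6 r7: had r10 ⇒ C
  [2] b5 r8: had r8 ⇒ H
  [3] b3 r11: had r1 ⇒ C
  [4] b5 r3: had r8 ⇒ C
  [5] b6 r15: had r7 ⇒ C
  [6] b7 r10: had r10 ⇒ H
  [7] b1 r7: had r2 ⇒ C
  [8] b5 r3: had r3 ⇒ H
  [9] b0 r5: no row ⇒ E
  [10] b6 r4: had r15 ⇒ C
  [11] b7 r10: had r10 ⇒ H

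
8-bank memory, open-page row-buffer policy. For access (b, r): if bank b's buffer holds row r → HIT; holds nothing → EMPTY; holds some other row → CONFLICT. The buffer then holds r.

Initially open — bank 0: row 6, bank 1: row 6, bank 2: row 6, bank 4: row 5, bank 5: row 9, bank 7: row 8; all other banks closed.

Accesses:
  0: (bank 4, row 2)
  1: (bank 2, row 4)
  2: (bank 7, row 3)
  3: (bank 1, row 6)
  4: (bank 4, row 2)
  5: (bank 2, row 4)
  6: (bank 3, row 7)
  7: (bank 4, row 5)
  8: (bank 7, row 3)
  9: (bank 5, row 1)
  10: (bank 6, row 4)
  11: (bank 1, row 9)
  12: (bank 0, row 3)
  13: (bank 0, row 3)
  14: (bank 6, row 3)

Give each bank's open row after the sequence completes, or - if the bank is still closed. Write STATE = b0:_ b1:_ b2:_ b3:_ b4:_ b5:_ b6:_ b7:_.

0: bank 4 row 2 — prev 5 → CONFLICT
1: bank 2 row 4 — prev 6 → CONFLICT
2: bank 7 row 3 — prev 8 → CONFLICT
3: bank 1 row 6 — prev 6 → HIT
4: bank 4 row 2 — prev 2 → HIT
5: bank 2 row 4 — prev 4 → HIT
6: bank 3 row 7 — prev None → EMPTY
7: bank 4 row 5 — prev 2 → CONFLICT
8: bank 7 row 3 — prev 3 → HIT
9: bank 5 row 1 — prev 9 → CONFLICT
10: bank 6 row 4 — prev None → EMPTY
11: bank 1 row 9 — prev 6 → CONFLICT
12: bank 0 row 3 — prev 6 → CONFLICT
13: bank 0 row 3 — prev 3 → HIT
14: bank 6 row 3 — prev 4 → CONFLICT

STATE = b0:3 b1:9 b2:4 b3:7 b4:5 b5:1 b6:3 b7:3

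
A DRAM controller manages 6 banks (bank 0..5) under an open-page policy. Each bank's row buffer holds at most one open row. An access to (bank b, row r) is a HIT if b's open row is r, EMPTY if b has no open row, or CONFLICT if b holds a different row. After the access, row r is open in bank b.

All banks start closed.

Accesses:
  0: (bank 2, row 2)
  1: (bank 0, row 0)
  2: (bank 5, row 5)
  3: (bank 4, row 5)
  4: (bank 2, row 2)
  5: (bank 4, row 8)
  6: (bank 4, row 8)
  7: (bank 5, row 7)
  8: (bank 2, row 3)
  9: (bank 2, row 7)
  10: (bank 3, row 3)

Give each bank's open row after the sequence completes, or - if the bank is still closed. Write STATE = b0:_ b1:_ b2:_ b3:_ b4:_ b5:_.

#0 (2,2) E
#1 (0,0) E
#2 (5,5) E
#3 (4,5) E
#4 (2,2) H  (was 2)
#5 (4,8) C  (was 5)
#6 (4,8) H  (was 8)
#7 (5,7) C  (was 5)
#8 (2,3) C  (was 2)
#9 (2,7) C  (was 3)
#10 (3,3) E

STATE = b0:0 b1:- b2:7 b3:3 b4:8 b5:7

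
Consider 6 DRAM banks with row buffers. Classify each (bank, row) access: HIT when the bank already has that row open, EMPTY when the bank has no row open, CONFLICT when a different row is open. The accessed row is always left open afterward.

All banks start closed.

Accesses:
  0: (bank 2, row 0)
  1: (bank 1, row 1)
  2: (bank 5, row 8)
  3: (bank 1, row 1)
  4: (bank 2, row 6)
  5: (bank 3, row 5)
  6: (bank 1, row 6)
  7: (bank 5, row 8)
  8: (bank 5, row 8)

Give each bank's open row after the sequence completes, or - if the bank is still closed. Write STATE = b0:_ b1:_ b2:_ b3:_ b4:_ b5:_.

  [0] b2 r0: no row ⇒ E
  [1] b1 r1: no row ⇒ E
  [2] b5 r8: no row ⇒ E
  [3] b1 r1: had r1 ⇒ H
  [4] b2 r6: had r0 ⇒ C
  [5] b3 r5: no row ⇒ E
  [6] b1 r6: had r1 ⇒ C
  [7] b5 r8: had r8 ⇒ H
  [8] b5 r8: had r8 ⇒ H

STATE = b0:- b1:6 b2:6 b3:5 b4:- b5:8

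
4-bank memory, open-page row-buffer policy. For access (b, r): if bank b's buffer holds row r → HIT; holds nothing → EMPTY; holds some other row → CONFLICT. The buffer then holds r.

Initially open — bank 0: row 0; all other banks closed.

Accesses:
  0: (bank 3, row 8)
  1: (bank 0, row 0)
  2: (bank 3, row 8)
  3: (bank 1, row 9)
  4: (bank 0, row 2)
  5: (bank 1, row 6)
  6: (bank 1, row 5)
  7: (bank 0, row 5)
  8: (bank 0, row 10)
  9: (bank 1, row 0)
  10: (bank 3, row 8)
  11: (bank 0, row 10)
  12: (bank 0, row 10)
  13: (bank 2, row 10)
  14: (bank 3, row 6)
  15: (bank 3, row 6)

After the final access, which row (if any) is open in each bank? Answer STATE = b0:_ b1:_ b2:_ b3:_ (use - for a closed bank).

STATE = b0:10 b1:0 b2:10 b3:6

0: bank 3 row 8 — prev None → EMPTY
1: bank 0 row 0 — prev 0 → HIT
2: bank 3 row 8 — prev 8 → HIT
3: bank 1 row 9 — prev None → EMPTY
4: bank 0 row 2 — prev 0 → CONFLICT
5: bank 1 row 6 — prev 9 → CONFLICT
6: bank 1 row 5 — prev 6 → CONFLICT
7: bank 0 row 5 — prev 2 → CONFLICT
8: bank 0 row 10 — prev 5 → CONFLICT
9: bank 1 row 0 — prev 5 → CONFLICT
10: bank 3 row 8 — prev 8 → HIT
11: bank 0 row 10 — prev 10 → HIT
12: bank 0 row 10 — prev 10 → HIT
13: bank 2 row 10 — prev None → EMPTY
14: bank 3 row 6 — prev 8 → CONFLICT
15: bank 3 row 6 — prev 6 → HIT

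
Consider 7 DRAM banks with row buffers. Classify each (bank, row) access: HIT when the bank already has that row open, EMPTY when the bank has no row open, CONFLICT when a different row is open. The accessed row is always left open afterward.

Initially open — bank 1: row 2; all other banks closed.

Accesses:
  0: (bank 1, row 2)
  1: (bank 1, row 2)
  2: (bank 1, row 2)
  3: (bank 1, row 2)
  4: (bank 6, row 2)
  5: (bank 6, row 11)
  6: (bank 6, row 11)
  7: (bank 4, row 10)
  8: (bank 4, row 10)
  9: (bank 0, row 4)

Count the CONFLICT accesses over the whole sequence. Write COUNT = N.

COUNT = 1

0: bank 1 row 2 — prev 2 → HIT
1: bank 1 row 2 — prev 2 → HIT
2: bank 1 row 2 — prev 2 → HIT
3: bank 1 row 2 — prev 2 → HIT
4: bank 6 row 2 — prev None → EMPTY
5: bank 6 row 11 — prev 2 → CONFLICT
6: bank 6 row 11 — prev 11 → HIT
7: bank 4 row 10 — prev None → EMPTY
8: bank 4 row 10 — prev 10 → HIT
9: bank 0 row 4 — prev None → EMPTY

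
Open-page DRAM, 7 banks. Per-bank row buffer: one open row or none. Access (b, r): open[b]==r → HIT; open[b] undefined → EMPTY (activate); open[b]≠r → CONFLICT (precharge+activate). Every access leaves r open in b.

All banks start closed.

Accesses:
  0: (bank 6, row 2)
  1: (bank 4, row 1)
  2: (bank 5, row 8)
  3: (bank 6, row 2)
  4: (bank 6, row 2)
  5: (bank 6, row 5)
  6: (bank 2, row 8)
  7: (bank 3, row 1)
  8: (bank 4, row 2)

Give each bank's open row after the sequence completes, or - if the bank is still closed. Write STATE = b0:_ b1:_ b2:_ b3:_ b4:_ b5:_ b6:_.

STATE = b0:- b1:- b2:8 b3:1 b4:2 b5:8 b6:5

  [0] b6 r2: no row ⇒ E
  [1] b4 r1: no row ⇒ E
  [2] b5 r8: no row ⇒ E
  [3] b6 r2: had r2 ⇒ H
  [4] b6 r2: had r2 ⇒ H
  [5] b6 r5: had r2 ⇒ C
  [6] b2 r8: no row ⇒ E
  [7] b3 r1: no row ⇒ E
  [8] b4 r2: had r1 ⇒ C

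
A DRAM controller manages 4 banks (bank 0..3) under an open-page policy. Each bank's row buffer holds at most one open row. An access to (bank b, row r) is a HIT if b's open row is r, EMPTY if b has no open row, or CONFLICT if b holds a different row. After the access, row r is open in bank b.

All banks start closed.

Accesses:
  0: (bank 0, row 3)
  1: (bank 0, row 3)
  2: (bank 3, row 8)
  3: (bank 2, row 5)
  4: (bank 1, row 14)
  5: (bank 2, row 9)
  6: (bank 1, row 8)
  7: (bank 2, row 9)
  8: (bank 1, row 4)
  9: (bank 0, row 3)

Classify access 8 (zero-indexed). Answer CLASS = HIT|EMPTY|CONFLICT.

CLASS = CONFLICT

#0 (0,3) E
#1 (0,3) H  (was 3)
#2 (3,8) E
#3 (2,5) E
#4 (1,14) E
#5 (2,9) C  (was 5)
#6 (1,8) C  (was 14)
#7 (2,9) H  (was 9)
#8 (1,4) C  (was 8)
#9 (0,3) H  (was 3)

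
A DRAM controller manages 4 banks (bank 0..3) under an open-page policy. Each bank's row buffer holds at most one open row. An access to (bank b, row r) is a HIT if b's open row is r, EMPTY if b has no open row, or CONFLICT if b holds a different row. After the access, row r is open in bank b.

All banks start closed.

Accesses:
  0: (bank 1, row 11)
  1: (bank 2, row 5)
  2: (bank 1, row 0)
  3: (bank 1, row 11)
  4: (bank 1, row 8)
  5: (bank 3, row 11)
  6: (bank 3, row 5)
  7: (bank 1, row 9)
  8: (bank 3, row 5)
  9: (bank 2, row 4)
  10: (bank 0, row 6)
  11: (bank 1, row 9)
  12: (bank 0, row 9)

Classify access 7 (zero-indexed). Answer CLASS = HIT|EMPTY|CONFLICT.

CLASS = CONFLICT

  [0] b1 r11: no row ⇒ E
  [1] b2 r5: no row ⇒ E
  [2] b1 r0: had r11 ⇒ C
  [3] b1 r11: had r0 ⇒ C
  [4] b1 r8: had r11 ⇒ C
  [5] b3 r11: no row ⇒ E
  [6] b3 r5: had r11 ⇒ C
  [7] b1 r9: had r8 ⇒ C
  [8] b3 r5: had r5 ⇒ H
  [9] b2 r4: had r5 ⇒ C
  [10] b0 r6: no row ⇒ E
  [11] b1 r9: had r9 ⇒ H
  [12] b0 r9: had r6 ⇒ C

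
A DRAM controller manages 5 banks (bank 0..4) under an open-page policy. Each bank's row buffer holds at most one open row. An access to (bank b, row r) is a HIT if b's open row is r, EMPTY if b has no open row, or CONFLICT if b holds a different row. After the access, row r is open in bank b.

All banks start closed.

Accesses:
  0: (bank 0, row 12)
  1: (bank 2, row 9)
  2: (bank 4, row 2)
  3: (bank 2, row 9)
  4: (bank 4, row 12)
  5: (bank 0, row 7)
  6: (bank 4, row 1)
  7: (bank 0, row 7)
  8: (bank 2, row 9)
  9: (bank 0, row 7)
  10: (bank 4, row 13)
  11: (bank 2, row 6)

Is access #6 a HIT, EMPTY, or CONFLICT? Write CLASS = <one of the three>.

step 0: bank0 None->12 [EMPTY]
step 1: bank2 None->9 [EMPTY]
step 2: bank4 None->2 [EMPTY]
step 3: bank2 9->9 [HIT]
step 4: bank4 2->12 [CONFLICT]
step 5: bank0 12->7 [CONFLICT]
step 6: bank4 12->1 [CONFLICT]
step 7: bank0 7->7 [HIT]
step 8: bank2 9->9 [HIT]
step 9: bank0 7->7 [HIT]
step 10: bank4 1->13 [CONFLICT]
step 11: bank2 9->6 [CONFLICT]

CLASS = CONFLICT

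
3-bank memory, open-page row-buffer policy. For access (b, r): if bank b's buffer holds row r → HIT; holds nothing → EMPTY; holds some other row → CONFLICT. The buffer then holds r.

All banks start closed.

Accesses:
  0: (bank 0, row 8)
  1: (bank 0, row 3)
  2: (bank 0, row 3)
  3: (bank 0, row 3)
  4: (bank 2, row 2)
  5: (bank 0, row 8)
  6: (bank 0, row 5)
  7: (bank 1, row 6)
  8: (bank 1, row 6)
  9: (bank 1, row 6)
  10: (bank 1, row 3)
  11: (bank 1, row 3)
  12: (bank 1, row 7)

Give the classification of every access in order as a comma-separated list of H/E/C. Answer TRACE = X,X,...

#0 (0,8) E
#1 (0,3) C  (was 8)
#2 (0,3) H  (was 3)
#3 (0,3) H  (was 3)
#4 (2,2) E
#5 (0,8) C  (was 3)
#6 (0,5) C  (was 8)
#7 (1,6) E
#8 (1,6) H  (was 6)
#9 (1,6) H  (was 6)
#10 (1,3) C  (was 6)
#11 (1,3) H  (was 3)
#12 (1,7) C  (was 3)

TRACE = E,C,H,H,E,C,C,E,H,H,C,H,C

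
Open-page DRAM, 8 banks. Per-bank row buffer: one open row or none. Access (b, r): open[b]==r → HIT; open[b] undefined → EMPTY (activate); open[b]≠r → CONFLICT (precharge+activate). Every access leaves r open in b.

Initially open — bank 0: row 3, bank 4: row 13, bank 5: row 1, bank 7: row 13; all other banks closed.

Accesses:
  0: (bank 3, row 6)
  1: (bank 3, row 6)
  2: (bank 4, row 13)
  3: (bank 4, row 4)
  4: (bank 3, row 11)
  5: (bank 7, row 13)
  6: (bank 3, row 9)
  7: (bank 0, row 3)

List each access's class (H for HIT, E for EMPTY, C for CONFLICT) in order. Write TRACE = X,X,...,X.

0: bank 3 row 6 — prev None → EMPTY
1: bank 3 row 6 — prev 6 → HIT
2: bank 4 row 13 — prev 13 → HIT
3: bank 4 row 4 — prev 13 → CONFLICT
4: bank 3 row 11 — prev 6 → CONFLICT
5: bank 7 row 13 — prev 13 → HIT
6: bank 3 row 9 — prev 11 → CONFLICT
7: bank 0 row 3 — prev 3 → HIT

TRACE = E,H,H,C,C,H,C,H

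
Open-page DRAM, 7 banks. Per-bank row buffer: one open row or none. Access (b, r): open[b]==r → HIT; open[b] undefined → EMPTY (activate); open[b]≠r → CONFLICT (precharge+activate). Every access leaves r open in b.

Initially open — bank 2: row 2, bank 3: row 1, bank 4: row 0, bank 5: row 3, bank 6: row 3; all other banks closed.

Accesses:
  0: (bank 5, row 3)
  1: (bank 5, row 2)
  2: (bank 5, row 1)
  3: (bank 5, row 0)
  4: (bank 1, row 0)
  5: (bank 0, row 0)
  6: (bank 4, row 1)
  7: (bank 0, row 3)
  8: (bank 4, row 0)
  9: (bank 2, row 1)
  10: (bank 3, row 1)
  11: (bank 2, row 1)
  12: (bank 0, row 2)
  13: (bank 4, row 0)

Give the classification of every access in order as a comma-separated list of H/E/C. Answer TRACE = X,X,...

0: bank 5 row 3 — prev 3 → HIT
1: bank 5 row 2 — prev 3 → CONFLICT
2: bank 5 row 1 — prev 2 → CONFLICT
3: bank 5 row 0 — prev 1 → CONFLICT
4: bank 1 row 0 — prev None → EMPTY
5: bank 0 row 0 — prev None → EMPTY
6: bank 4 row 1 — prev 0 → CONFLICT
7: bank 0 row 3 — prev 0 → CONFLICT
8: bank 4 row 0 — prev 1 → CONFLICT
9: bank 2 row 1 — prev 2 → CONFLICT
10: bank 3 row 1 — prev 1 → HIT
11: bank 2 row 1 — prev 1 → HIT
12: bank 0 row 2 — prev 3 → CONFLICT
13: bank 4 row 0 — prev 0 → HIT

TRACE = H,C,C,C,E,E,C,C,C,C,H,H,C,H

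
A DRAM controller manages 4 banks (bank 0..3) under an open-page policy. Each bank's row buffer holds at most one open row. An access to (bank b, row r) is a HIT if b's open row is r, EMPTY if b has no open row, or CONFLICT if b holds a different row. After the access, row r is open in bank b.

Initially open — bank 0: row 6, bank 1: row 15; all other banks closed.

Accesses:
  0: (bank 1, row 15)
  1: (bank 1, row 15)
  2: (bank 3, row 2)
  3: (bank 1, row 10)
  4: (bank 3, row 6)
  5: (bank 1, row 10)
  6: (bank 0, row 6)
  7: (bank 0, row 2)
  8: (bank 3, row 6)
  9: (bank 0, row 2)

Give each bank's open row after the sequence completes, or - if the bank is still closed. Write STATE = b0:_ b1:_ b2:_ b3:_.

  [0] b1 r15: had r15 ⇒ H
  [1] b1 r15: had r15 ⇒ H
  [2] b3 r2: no row ⇒ E
  [3] b1 r10: had r15 ⇒ C
  [4] b3 r6: had r2 ⇒ C
  [5] b1 r10: had r10 ⇒ H
  [6] b0 r6: had r6 ⇒ H
  [7] b0 r2: had r6 ⇒ C
  [8] b3 r6: had r6 ⇒ H
  [9] b0 r2: had r2 ⇒ H

STATE = b0:2 b1:10 b2:- b3:6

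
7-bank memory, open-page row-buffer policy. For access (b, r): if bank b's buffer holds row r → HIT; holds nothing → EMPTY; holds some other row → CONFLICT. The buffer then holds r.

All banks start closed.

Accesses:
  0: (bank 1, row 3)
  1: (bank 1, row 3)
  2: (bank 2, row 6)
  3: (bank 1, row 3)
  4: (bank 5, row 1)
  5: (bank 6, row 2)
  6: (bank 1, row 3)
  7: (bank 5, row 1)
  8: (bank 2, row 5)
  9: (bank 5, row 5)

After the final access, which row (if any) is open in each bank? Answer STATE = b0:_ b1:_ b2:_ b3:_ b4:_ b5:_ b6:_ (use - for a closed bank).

STATE = b0:- b1:3 b2:5 b3:- b4:- b5:5 b6:2

0: bank 1 row 3 — prev None → EMPTY
1: bank 1 row 3 — prev 3 → HIT
2: bank 2 row 6 — prev None → EMPTY
3: bank 1 row 3 — prev 3 → HIT
4: bank 5 row 1 — prev None → EMPTY
5: bank 6 row 2 — prev None → EMPTY
6: bank 1 row 3 — prev 3 → HIT
7: bank 5 row 1 — prev 1 → HIT
8: bank 2 row 5 — prev 6 → CONFLICT
9: bank 5 row 5 — prev 1 → CONFLICT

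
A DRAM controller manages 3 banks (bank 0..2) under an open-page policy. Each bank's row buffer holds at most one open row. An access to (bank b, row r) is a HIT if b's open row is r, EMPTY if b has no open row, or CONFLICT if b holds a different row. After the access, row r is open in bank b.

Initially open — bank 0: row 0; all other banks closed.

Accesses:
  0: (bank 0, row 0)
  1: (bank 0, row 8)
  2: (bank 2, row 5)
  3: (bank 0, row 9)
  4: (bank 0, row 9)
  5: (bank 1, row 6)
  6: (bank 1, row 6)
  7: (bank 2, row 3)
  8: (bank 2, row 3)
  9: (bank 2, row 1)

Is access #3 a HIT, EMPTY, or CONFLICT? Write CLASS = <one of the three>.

  [0] b0 r0: had r0 ⇒ H
  [1] b0 r8: had r0 ⇒ C
  [2] b2 r5: no row ⇒ E
  [3] b0 r9: had r8 ⇒ C
  [4] b0 r9: had r9 ⇒ H
  [5] b1 r6: no row ⇒ E
  [6] b1 r6: had r6 ⇒ H
  [7] b2 r3: had r5 ⇒ C
  [8] b2 r3: had r3 ⇒ H
  [9] b2 r1: had r3 ⇒ C

CLASS = CONFLICT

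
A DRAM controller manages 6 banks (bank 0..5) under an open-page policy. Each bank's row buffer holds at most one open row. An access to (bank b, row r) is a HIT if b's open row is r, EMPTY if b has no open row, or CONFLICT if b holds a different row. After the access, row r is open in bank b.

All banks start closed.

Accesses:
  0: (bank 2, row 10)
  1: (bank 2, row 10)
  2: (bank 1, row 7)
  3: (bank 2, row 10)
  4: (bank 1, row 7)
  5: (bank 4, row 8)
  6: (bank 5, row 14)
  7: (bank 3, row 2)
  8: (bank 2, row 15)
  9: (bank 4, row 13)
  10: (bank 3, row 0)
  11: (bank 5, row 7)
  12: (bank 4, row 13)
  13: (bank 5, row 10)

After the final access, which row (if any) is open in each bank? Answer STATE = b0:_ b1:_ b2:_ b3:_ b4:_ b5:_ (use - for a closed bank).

step 0: bank2 None->10 [EMPTY]
step 1: bank2 10->10 [HIT]
step 2: bank1 None->7 [EMPTY]
step 3: bank2 10->10 [HIT]
step 4: bank1 7->7 [HIT]
step 5: bank4 None->8 [EMPTY]
step 6: bank5 None->14 [EMPTY]
step 7: bank3 None->2 [EMPTY]
step 8: bank2 10->15 [CONFLICT]
step 9: bank4 8->13 [CONFLICT]
step 10: bank3 2->0 [CONFLICT]
step 11: bank5 14->7 [CONFLICT]
step 12: bank4 13->13 [HIT]
step 13: bank5 7->10 [CONFLICT]

STATE = b0:- b1:7 b2:15 b3:0 b4:13 b5:10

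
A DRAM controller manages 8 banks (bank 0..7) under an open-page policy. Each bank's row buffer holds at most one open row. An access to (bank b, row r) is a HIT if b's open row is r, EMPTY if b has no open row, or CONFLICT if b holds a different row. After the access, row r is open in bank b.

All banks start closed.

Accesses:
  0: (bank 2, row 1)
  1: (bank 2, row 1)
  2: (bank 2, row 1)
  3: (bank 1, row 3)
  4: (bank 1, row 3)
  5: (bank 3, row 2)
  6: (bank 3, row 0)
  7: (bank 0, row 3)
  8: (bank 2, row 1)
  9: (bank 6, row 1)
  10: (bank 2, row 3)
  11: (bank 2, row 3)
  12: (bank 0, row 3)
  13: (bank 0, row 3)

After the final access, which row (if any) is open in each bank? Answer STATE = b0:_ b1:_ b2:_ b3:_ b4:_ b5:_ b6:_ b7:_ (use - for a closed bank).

STATE = b0:3 b1:3 b2:3 b3:0 b4:- b5:- b6:1 b7:-

  [0] b2 r1: no row ⇒ E
  [1] b2 r1: had r1 ⇒ H
  [2] b2 r1: had r1 ⇒ H
  [3] b1 r3: no row ⇒ E
  [4] b1 r3: had r3 ⇒ H
  [5] b3 r2: no row ⇒ E
  [6] b3 r0: had r2 ⇒ C
  [7] b0 r3: no row ⇒ E
  [8] b2 r1: had r1 ⇒ H
  [9] b6 r1: no row ⇒ E
  [10] b2 r3: had r1 ⇒ C
  [11] b2 r3: had r3 ⇒ H
  [12] b0 r3: had r3 ⇒ H
  [13] b0 r3: had r3 ⇒ H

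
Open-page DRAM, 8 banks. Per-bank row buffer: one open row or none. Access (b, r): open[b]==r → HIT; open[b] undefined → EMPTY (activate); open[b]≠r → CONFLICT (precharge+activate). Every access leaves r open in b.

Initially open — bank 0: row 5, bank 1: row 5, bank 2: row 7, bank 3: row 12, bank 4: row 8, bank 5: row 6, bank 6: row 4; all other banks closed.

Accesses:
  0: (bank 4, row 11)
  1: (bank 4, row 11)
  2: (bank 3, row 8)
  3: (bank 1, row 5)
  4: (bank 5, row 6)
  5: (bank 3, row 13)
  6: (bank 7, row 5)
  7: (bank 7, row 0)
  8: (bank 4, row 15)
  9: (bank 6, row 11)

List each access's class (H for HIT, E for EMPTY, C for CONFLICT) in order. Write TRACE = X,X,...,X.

TRACE = C,H,C,H,H,C,E,C,C,C

0: bank 4 row 11 — prev 8 → CONFLICT
1: bank 4 row 11 — prev 11 → HIT
2: bank 3 row 8 — prev 12 → CONFLICT
3: bank 1 row 5 — prev 5 → HIT
4: bank 5 row 6 — prev 6 → HIT
5: bank 3 row 13 — prev 8 → CONFLICT
6: bank 7 row 5 — prev None → EMPTY
7: bank 7 row 0 — prev 5 → CONFLICT
8: bank 4 row 15 — prev 11 → CONFLICT
9: bank 6 row 11 — prev 4 → CONFLICT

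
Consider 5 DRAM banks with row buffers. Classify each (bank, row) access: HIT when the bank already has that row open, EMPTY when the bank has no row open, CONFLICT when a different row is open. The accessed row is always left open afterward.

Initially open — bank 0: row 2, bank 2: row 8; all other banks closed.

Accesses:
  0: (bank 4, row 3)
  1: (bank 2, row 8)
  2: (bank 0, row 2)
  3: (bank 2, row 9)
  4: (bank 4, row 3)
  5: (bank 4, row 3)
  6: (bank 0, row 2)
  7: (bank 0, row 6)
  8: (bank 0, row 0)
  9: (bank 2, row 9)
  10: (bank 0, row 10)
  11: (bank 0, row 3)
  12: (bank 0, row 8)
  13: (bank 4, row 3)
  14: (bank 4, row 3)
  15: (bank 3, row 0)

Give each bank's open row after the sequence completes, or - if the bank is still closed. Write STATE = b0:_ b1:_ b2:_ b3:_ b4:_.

  [0] b4 r3: no row ⇒ E
  [1] b2 r8: had r8 ⇒ H
  [2] b0 r2: had r2 ⇒ H
  [3] b2 r9: had r8 ⇒ C
  [4] b4 r3: had r3 ⇒ H
  [5] b4 r3: had r3 ⇒ H
  [6] b0 r2: had r2 ⇒ H
  [7] b0 r6: had r2 ⇒ C
  [8] b0 r0: had r6 ⇒ C
  [9] b2 r9: had r9 ⇒ H
  [10] b0 r10: had r0 ⇒ C
  [11] b0 r3: had r10 ⇒ C
  [12] b0 r8: had r3 ⇒ C
  [13] b4 r3: had r3 ⇒ H
  [14] b4 r3: had r3 ⇒ H
  [15] b3 r0: no row ⇒ E

STATE = b0:8 b1:- b2:9 b3:0 b4:3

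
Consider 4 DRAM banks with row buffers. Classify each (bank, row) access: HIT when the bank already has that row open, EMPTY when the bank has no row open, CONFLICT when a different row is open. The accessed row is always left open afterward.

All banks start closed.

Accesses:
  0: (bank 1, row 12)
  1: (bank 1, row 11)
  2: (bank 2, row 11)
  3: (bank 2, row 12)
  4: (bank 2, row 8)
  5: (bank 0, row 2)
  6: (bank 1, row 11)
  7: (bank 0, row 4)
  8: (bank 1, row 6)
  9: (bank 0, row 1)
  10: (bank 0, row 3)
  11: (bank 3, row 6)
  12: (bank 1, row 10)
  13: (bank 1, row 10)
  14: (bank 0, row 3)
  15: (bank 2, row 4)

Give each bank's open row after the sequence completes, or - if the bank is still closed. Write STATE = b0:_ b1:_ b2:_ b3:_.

step 0: bank1 None->12 [EMPTY]
step 1: bank1 12->11 [CONFLICT]
step 2: bank2 None->11 [EMPTY]
step 3: bank2 11->12 [CONFLICT]
step 4: bank2 12->8 [CONFLICT]
step 5: bank0 None->2 [EMPTY]
step 6: bank1 11->11 [HIT]
step 7: bank0 2->4 [CONFLICT]
step 8: bank1 11->6 [CONFLICT]
step 9: bank0 4->1 [CONFLICT]
step 10: bank0 1->3 [CONFLICT]
step 11: bank3 None->6 [EMPTY]
step 12: bank1 6->10 [CONFLICT]
step 13: bank1 10->10 [HIT]
step 14: bank0 3->3 [HIT]
step 15: bank2 8->4 [CONFLICT]

STATE = b0:3 b1:10 b2:4 b3:6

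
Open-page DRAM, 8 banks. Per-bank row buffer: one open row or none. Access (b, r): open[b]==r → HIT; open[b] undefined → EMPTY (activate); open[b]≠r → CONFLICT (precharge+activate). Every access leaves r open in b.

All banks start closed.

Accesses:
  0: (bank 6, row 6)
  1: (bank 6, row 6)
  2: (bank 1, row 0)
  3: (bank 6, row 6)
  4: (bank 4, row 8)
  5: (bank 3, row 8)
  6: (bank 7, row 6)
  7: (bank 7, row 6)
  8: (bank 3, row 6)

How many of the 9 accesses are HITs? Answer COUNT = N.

0: bank 6 row 6 — prev None → EMPTY
1: bank 6 row 6 — prev 6 → HIT
2: bank 1 row 0 — prev None → EMPTY
3: bank 6 row 6 — prev 6 → HIT
4: bank 4 row 8 — prev None → EMPTY
5: bank 3 row 8 — prev None → EMPTY
6: bank 7 row 6 — prev None → EMPTY
7: bank 7 row 6 — prev 6 → HIT
8: bank 3 row 6 — prev 8 → CONFLICT

COUNT = 3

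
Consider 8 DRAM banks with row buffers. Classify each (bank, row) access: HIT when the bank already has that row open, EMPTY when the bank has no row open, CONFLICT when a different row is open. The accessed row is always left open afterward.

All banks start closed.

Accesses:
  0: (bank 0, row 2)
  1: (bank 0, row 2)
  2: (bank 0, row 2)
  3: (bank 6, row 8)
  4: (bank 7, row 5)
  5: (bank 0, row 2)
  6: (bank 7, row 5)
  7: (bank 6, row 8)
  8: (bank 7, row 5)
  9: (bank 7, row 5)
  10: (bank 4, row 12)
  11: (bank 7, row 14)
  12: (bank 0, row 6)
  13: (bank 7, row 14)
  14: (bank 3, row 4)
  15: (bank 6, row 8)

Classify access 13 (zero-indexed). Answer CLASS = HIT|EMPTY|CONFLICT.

CLASS = HIT

  [0] b0 r2: no row ⇒ E
  [1] b0 r2: had r2 ⇒ H
  [2] b0 r2: had r2 ⇒ H
  [3] b6 r8: no row ⇒ E
  [4] b7 r5: no row ⇒ E
  [5] b0 r2: had r2 ⇒ H
  [6] b7 r5: had r5 ⇒ H
  [7] b6 r8: had r8 ⇒ H
  [8] b7 r5: had r5 ⇒ H
  [9] b7 r5: had r5 ⇒ H
  [10] b4 r12: no row ⇒ E
  [11] b7 r14: had r5 ⇒ C
  [12] b0 r6: had r2 ⇒ C
  [13] b7 r14: had r14 ⇒ H
  [14] b3 r4: no row ⇒ E
  [15] b6 r8: had r8 ⇒ H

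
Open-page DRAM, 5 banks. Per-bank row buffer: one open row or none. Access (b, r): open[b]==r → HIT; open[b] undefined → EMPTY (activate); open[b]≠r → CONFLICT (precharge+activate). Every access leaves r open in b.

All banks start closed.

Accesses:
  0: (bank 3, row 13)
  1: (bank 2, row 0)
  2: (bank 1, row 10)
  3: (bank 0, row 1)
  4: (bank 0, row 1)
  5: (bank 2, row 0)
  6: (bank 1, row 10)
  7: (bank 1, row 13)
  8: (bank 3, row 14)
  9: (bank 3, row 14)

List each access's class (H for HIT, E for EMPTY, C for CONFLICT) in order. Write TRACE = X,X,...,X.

TRACE = E,E,E,E,H,H,H,C,C,H

  [0] b3 r13: no row ⇒ E
  [1] b2 r0: no row ⇒ E
  [2] b1 r10: no row ⇒ E
  [3] b0 r1: no row ⇒ E
  [4] b0 r1: had r1 ⇒ H
  [5] b2 r0: had r0 ⇒ H
  [6] b1 r10: had r10 ⇒ H
  [7] b1 r13: had r10 ⇒ C
  [8] b3 r14: had r13 ⇒ C
  [9] b3 r14: had r14 ⇒ H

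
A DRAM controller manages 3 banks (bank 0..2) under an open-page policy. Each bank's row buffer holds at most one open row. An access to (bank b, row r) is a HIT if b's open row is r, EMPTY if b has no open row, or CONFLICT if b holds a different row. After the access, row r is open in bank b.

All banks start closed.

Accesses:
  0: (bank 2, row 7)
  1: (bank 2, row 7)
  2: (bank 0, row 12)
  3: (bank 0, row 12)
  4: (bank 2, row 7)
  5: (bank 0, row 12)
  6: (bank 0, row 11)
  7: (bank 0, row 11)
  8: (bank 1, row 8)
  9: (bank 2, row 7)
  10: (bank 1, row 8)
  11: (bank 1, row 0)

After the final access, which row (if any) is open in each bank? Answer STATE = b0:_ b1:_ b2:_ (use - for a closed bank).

STATE = b0:11 b1:0 b2:7

0: bank 2 row 7 — prev None → EMPTY
1: bank 2 row 7 — prev 7 → HIT
2: bank 0 row 12 — prev None → EMPTY
3: bank 0 row 12 — prev 12 → HIT
4: bank 2 row 7 — prev 7 → HIT
5: bank 0 row 12 — prev 12 → HIT
6: bank 0 row 11 — prev 12 → CONFLICT
7: bank 0 row 11 — prev 11 → HIT
8: bank 1 row 8 — prev None → EMPTY
9: bank 2 row 7 — prev 7 → HIT
10: bank 1 row 8 — prev 8 → HIT
11: bank 1 row 0 — prev 8 → CONFLICT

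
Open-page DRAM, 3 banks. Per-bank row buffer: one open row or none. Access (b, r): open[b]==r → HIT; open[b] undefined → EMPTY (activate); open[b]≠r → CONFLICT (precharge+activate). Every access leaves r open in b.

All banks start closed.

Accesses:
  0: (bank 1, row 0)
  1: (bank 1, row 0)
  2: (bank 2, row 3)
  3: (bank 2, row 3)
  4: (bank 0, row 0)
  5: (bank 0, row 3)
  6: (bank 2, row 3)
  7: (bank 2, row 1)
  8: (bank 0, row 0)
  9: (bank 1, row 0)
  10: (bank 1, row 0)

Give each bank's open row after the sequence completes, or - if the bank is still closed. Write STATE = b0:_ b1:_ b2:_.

STATE = b0:0 b1:0 b2:1

#0 (1,0) E
#1 (1,0) H  (was 0)
#2 (2,3) E
#3 (2,3) H  (was 3)
#4 (0,0) E
#5 (0,3) C  (was 0)
#6 (2,3) H  (was 3)
#7 (2,1) C  (was 3)
#8 (0,0) C  (was 3)
#9 (1,0) H  (was 0)
#10 (1,0) H  (was 0)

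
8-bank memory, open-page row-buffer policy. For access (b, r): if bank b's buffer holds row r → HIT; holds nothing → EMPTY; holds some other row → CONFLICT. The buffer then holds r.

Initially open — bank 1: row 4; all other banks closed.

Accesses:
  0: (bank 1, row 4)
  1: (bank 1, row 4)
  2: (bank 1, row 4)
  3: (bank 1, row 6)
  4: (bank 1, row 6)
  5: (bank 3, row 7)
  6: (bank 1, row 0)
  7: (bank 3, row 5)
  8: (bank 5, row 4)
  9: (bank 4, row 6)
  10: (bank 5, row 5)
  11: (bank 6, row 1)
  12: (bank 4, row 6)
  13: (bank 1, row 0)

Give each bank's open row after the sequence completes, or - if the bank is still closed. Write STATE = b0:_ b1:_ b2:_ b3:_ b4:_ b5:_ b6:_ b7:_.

step 0: bank1 4->4 [HIT]
step 1: bank1 4->4 [HIT]
step 2: bank1 4->4 [HIT]
step 3: bank1 4->6 [CONFLICT]
step 4: bank1 6->6 [HIT]
step 5: bank3 None->7 [EMPTY]
step 6: bank1 6->0 [CONFLICT]
step 7: bank3 7->5 [CONFLICT]
step 8: bank5 None->4 [EMPTY]
step 9: bank4 None->6 [EMPTY]
step 10: bank5 4->5 [CONFLICT]
step 11: bank6 None->1 [EMPTY]
step 12: bank4 6->6 [HIT]
step 13: bank1 0->0 [HIT]

STATE = b0:- b1:0 b2:- b3:5 b4:6 b5:5 b6:1 b7:-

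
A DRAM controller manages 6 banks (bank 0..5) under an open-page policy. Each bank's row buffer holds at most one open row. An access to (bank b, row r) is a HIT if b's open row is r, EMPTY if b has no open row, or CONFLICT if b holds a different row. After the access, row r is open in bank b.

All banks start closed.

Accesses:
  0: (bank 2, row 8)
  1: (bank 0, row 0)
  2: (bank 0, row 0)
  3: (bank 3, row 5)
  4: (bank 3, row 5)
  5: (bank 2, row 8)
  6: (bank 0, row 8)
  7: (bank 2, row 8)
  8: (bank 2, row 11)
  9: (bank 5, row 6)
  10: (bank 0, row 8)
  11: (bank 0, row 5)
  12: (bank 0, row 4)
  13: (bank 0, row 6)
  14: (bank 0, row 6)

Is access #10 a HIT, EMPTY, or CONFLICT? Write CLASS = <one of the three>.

  [0] b2 r8: no row ⇒ E
  [1] b0 r0: no row ⇒ E
  [2] b0 r0: had r0 ⇒ H
  [3] b3 r5: no row ⇒ E
  [4] b3 r5: had r5 ⇒ H
  [5] b2 r8: had r8 ⇒ H
  [6] b0 r8: had r0 ⇒ C
  [7] b2 r8: had r8 ⇒ H
  [8] b2 r11: had r8 ⇒ C
  [9] b5 r6: no row ⇒ E
  [10] b0 r8: had r8 ⇒ H
  [11] b0 r5: had r8 ⇒ C
  [12] b0 r4: had r5 ⇒ C
  [13] b0 r6: had r4 ⇒ C
  [14] b0 r6: had r6 ⇒ H

CLASS = HIT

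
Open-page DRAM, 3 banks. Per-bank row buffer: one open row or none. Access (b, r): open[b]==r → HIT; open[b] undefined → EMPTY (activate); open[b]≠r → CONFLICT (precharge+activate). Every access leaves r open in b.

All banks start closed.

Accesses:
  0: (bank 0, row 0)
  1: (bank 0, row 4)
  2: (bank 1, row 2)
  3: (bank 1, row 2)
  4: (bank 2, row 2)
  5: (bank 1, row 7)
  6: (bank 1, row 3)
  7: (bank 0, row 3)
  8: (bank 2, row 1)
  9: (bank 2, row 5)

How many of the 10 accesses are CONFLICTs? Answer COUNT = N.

COUNT = 6

  [0] b0 r0: no row ⇒ E
  [1] b0 r4: had r0 ⇒ C
  [2] b1 r2: no row ⇒ E
  [3] b1 r2: had r2 ⇒ H
  [4] b2 r2: no row ⇒ E
  [5] b1 r7: had r2 ⇒ C
  [6] b1 r3: had r7 ⇒ C
  [7] b0 r3: had r4 ⇒ C
  [8] b2 r1: had r2 ⇒ C
  [9] b2 r5: had r1 ⇒ C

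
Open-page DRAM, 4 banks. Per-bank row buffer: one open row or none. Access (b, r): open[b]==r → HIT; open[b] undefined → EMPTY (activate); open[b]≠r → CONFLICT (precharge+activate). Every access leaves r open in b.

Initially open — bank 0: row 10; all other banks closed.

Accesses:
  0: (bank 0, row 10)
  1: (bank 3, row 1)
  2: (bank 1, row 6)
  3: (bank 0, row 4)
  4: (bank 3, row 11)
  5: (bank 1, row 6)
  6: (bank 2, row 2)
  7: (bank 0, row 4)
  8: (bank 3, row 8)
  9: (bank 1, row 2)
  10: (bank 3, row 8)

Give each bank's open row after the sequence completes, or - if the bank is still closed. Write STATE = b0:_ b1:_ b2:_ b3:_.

STATE = b0:4 b1:2 b2:2 b3:8

step 0: bank0 10->10 [HIT]
step 1: bank3 None->1 [EMPTY]
step 2: bank1 None->6 [EMPTY]
step 3: bank0 10->4 [CONFLICT]
step 4: bank3 1->11 [CONFLICT]
step 5: bank1 6->6 [HIT]
step 6: bank2 None->2 [EMPTY]
step 7: bank0 4->4 [HIT]
step 8: bank3 11->8 [CONFLICT]
step 9: bank1 6->2 [CONFLICT]
step 10: bank3 8->8 [HIT]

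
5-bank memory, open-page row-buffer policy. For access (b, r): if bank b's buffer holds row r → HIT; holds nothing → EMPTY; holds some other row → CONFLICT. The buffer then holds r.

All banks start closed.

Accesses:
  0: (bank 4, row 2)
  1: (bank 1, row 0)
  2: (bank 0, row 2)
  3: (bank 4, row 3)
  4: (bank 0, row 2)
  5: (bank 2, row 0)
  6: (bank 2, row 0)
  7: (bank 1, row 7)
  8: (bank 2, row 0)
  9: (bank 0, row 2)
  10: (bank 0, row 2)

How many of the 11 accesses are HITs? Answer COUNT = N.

COUNT = 5

  [0] b4 r2: no row ⇒ E
  [1] b1 r0: no row ⇒ E
  [2] b0 r2: no row ⇒ E
  [3] b4 r3: had r2 ⇒ C
  [4] b0 r2: had r2 ⇒ H
  [5] b2 r0: no row ⇒ E
  [6] b2 r0: had r0 ⇒ H
  [7] b1 r7: had r0 ⇒ C
  [8] b2 r0: had r0 ⇒ H
  [9] b0 r2: had r2 ⇒ H
  [10] b0 r2: had r2 ⇒ H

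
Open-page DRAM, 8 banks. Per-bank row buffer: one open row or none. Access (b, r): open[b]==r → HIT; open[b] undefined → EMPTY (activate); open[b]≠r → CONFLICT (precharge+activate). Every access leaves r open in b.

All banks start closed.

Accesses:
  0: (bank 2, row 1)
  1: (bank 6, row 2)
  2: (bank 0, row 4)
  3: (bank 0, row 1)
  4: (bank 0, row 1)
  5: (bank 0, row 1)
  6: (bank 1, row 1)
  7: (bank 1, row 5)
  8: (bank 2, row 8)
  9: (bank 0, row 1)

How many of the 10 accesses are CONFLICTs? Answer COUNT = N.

COUNT = 3

  [0] b2 r1: no row ⇒ E
  [1] b6 r2: no row ⇒ E
  [2] b0 r4: no row ⇒ E
  [3] b0 r1: had r4 ⇒ C
  [4] b0 r1: had r1 ⇒ H
  [5] b0 r1: had r1 ⇒ H
  [6] b1 r1: no row ⇒ E
  [7] b1 r5: had r1 ⇒ C
  [8] b2 r8: had r1 ⇒ C
  [9] b0 r1: had r1 ⇒ H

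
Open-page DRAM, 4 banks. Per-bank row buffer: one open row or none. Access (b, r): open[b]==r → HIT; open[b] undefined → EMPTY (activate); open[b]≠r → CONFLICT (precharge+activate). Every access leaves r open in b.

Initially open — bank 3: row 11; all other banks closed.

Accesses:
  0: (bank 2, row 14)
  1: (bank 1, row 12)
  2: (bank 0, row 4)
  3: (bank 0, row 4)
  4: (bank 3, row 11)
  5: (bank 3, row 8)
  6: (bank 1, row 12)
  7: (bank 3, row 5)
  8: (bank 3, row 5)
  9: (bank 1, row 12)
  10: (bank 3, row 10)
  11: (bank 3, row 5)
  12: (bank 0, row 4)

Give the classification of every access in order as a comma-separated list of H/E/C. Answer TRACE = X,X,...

  [0] b2 r14: no row ⇒ E
  [1] b1 r12: no row ⇒ E
  [2] b0 r4: no row ⇒ E
  [3] b0 r4: had r4 ⇒ H
  [4] b3 r11: had r11 ⇒ H
  [5] b3 r8: had r11 ⇒ C
  [6] b1 r12: had r12 ⇒ H
  [7] b3 r5: had r8 ⇒ C
  [8] b3 r5: had r5 ⇒ H
  [9] b1 r12: had r12 ⇒ H
  [10] b3 r10: had r5 ⇒ C
  [11] b3 r5: had r10 ⇒ C
  [12] b0 r4: had r4 ⇒ H

TRACE = E,E,E,H,H,C,H,C,H,H,C,C,H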